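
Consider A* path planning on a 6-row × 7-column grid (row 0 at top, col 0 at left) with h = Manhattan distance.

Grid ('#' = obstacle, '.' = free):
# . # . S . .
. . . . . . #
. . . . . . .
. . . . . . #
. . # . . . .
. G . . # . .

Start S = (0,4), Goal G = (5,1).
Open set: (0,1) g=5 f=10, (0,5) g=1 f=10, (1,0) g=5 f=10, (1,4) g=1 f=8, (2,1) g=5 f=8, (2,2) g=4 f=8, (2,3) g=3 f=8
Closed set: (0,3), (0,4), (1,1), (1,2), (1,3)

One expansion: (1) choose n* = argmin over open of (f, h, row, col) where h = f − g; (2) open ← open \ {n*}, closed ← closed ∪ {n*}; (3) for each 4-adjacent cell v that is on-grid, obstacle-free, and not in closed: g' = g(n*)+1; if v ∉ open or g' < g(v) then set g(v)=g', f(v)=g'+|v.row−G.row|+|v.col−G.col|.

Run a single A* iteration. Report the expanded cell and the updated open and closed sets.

expanded=(2,1); open=[(0,1) g=5 f=10, (0,5) g=1 f=10, (1,0) g=5 f=10, (1,4) g=1 f=8, (2,0) g=6 f=10, (2,2) g=4 f=8, (2,3) g=3 f=8, (3,1) g=6 f=8]; closed=[(0,3), (0,4), (1,1), (1,2), (1,3), (2,1)]

step 1: expand (2,1) (f=8, h=3) → closed; open now [(0,1) g=5 f=10, (0,5) g=1 f=10, (1,0) g=5 f=10, (1,4) g=1 f=8, (2,0) g=6 f=10, (2,2) g=4 f=8, (2,3) g=3 f=8, (3,1) g=6 f=8]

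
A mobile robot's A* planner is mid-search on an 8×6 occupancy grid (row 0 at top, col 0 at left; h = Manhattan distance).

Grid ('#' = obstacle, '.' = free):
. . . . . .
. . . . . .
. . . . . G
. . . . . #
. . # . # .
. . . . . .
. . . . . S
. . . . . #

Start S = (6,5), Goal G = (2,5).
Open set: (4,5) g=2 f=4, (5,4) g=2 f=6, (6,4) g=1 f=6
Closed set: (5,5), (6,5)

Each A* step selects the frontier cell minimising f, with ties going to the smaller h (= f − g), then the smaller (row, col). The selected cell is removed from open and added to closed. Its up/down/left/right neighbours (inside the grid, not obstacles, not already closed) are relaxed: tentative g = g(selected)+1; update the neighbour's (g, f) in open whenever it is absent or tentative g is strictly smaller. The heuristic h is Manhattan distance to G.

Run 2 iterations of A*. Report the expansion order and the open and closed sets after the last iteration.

step 1: expand (4,5) (f=4, h=2) → closed; open now [(5,4) g=2 f=6, (6,4) g=1 f=6]
step 2: expand (5,4) (f=6, h=4) → closed; open now [(5,3) g=3 f=8, (6,4) g=1 f=6]

order=[(4,5) → (5,4)]; open=[(5,3) g=3 f=8, (6,4) g=1 f=6]; closed=[(4,5), (5,4), (5,5), (6,5)]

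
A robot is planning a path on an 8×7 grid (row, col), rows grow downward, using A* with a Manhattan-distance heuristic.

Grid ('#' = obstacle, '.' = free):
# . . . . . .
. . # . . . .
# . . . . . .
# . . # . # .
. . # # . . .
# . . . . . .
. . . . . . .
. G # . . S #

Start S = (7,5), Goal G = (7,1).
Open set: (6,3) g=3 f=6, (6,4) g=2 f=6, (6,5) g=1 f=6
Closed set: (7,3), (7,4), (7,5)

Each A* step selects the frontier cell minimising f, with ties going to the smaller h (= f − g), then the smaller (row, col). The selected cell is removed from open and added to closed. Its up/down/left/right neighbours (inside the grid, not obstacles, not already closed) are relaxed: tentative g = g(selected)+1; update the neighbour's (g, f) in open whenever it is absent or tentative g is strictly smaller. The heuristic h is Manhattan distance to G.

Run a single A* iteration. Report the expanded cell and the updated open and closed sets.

step 1: expand (6,3) (f=6, h=3) → closed; open now [(5,3) g=4 f=8, (6,2) g=4 f=6, (6,4) g=2 f=6, (6,5) g=1 f=6]

expanded=(6,3); open=[(5,3) g=4 f=8, (6,2) g=4 f=6, (6,4) g=2 f=6, (6,5) g=1 f=6]; closed=[(6,3), (7,3), (7,4), (7,5)]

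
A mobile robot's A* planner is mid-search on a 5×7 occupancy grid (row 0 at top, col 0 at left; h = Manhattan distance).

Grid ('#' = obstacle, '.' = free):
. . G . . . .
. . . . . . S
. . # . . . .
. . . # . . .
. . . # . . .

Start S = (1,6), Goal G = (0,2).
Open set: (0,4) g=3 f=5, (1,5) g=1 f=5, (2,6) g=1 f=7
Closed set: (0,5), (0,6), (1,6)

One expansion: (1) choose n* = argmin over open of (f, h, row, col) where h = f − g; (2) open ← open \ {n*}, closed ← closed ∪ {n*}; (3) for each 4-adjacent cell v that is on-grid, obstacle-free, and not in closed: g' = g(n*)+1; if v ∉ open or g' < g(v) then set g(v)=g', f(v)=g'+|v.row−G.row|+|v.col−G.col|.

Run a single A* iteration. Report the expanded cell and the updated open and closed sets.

expanded=(0,4); open=[(0,3) g=4 f=5, (1,4) g=4 f=7, (1,5) g=1 f=5, (2,6) g=1 f=7]; closed=[(0,4), (0,5), (0,6), (1,6)]

step 1: expand (0,4) (f=5, h=2) → closed; open now [(0,3) g=4 f=5, (1,4) g=4 f=7, (1,5) g=1 f=5, (2,6) g=1 f=7]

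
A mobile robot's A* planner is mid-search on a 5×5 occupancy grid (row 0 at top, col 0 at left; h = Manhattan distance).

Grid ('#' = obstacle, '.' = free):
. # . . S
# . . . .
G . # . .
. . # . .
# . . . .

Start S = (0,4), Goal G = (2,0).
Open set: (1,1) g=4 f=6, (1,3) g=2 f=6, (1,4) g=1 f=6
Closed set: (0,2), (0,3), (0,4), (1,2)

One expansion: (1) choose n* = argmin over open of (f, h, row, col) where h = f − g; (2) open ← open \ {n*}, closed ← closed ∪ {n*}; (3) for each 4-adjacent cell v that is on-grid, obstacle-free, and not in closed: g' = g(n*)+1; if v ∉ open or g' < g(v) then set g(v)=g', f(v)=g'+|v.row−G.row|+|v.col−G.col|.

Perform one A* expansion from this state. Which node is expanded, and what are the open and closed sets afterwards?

expanded=(1,1); open=[(1,3) g=2 f=6, (1,4) g=1 f=6, (2,1) g=5 f=6]; closed=[(0,2), (0,3), (0,4), (1,1), (1,2)]

step 1: expand (1,1) (f=6, h=2) → closed; open now [(1,3) g=2 f=6, (1,4) g=1 f=6, (2,1) g=5 f=6]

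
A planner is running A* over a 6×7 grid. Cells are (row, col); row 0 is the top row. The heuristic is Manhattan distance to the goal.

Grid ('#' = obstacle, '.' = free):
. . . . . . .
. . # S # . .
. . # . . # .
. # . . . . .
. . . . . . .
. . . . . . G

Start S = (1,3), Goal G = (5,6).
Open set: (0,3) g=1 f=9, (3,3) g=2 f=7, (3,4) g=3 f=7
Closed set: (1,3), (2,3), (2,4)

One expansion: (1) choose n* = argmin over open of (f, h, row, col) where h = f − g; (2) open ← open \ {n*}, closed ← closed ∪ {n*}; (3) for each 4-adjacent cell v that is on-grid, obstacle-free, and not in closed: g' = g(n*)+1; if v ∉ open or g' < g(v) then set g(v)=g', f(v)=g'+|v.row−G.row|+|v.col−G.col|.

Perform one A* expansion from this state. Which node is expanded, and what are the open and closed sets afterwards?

expanded=(3,4); open=[(0,3) g=1 f=9, (3,3) g=2 f=7, (3,5) g=4 f=7, (4,4) g=4 f=7]; closed=[(1,3), (2,3), (2,4), (3,4)]

step 1: expand (3,4) (f=7, h=4) → closed; open now [(0,3) g=1 f=9, (3,3) g=2 f=7, (3,5) g=4 f=7, (4,4) g=4 f=7]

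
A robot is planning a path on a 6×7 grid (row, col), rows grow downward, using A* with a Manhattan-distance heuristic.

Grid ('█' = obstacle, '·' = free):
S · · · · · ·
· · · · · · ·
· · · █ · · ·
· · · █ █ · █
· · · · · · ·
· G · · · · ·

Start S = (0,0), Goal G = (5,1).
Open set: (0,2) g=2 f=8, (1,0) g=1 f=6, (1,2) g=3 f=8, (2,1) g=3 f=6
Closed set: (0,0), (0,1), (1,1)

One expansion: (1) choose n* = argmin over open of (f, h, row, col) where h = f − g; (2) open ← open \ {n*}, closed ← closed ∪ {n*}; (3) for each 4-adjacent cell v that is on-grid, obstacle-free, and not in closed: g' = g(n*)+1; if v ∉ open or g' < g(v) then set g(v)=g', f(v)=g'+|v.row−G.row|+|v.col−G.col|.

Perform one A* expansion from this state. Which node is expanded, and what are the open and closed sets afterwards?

step 1: expand (2,1) (f=6, h=3) → closed; open now [(0,2) g=2 f=8, (1,0) g=1 f=6, (1,2) g=3 f=8, (2,0) g=4 f=8, (2,2) g=4 f=8, (3,1) g=4 f=6]

expanded=(2,1); open=[(0,2) g=2 f=8, (1,0) g=1 f=6, (1,2) g=3 f=8, (2,0) g=4 f=8, (2,2) g=4 f=8, (3,1) g=4 f=6]; closed=[(0,0), (0,1), (1,1), (2,1)]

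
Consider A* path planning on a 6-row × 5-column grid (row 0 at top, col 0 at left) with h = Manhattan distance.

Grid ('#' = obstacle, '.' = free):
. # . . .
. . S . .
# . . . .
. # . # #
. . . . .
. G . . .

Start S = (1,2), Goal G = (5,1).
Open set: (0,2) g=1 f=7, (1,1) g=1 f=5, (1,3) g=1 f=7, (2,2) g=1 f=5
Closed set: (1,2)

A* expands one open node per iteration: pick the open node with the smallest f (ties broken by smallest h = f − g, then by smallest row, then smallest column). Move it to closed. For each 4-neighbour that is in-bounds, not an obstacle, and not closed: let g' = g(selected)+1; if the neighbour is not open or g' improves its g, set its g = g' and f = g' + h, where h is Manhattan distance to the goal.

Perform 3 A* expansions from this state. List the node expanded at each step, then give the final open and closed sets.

step 1: expand (1,1) (f=5, h=4) → closed; open now [(0,2) g=1 f=7, (1,0) g=2 f=7, (1,3) g=1 f=7, (2,1) g=2 f=5, (2,2) g=1 f=5]
step 2: expand (2,1) (f=5, h=3) → closed; open now [(0,2) g=1 f=7, (1,0) g=2 f=7, (1,3) g=1 f=7, (2,2) g=1 f=5]
step 3: expand (2,2) (f=5, h=4) → closed; open now [(0,2) g=1 f=7, (1,0) g=2 f=7, (1,3) g=1 f=7, (2,3) g=2 f=7, (3,2) g=2 f=5]

order=[(1,1) → (2,1) → (2,2)]; open=[(0,2) g=1 f=7, (1,0) g=2 f=7, (1,3) g=1 f=7, (2,3) g=2 f=7, (3,2) g=2 f=5]; closed=[(1,1), (1,2), (2,1), (2,2)]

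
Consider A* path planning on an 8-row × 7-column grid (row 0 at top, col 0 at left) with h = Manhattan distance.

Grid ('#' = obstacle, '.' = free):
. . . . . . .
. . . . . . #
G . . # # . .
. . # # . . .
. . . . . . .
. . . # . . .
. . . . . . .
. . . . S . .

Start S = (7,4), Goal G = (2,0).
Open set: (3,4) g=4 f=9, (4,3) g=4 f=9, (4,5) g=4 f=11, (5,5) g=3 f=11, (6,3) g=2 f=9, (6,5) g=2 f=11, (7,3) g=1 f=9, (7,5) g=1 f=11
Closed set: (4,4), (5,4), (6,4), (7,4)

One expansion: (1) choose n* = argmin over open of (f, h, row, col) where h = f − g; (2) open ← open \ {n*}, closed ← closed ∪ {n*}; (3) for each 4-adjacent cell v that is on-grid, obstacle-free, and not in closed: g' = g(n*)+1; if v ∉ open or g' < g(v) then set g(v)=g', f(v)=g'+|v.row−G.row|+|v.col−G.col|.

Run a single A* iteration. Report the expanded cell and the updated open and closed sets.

expanded=(3,4); open=[(3,5) g=5 f=11, (4,3) g=4 f=9, (4,5) g=4 f=11, (5,5) g=3 f=11, (6,3) g=2 f=9, (6,5) g=2 f=11, (7,3) g=1 f=9, (7,5) g=1 f=11]; closed=[(3,4), (4,4), (5,4), (6,4), (7,4)]

step 1: expand (3,4) (f=9, h=5) → closed; open now [(3,5) g=5 f=11, (4,3) g=4 f=9, (4,5) g=4 f=11, (5,5) g=3 f=11, (6,3) g=2 f=9, (6,5) g=2 f=11, (7,3) g=1 f=9, (7,5) g=1 f=11]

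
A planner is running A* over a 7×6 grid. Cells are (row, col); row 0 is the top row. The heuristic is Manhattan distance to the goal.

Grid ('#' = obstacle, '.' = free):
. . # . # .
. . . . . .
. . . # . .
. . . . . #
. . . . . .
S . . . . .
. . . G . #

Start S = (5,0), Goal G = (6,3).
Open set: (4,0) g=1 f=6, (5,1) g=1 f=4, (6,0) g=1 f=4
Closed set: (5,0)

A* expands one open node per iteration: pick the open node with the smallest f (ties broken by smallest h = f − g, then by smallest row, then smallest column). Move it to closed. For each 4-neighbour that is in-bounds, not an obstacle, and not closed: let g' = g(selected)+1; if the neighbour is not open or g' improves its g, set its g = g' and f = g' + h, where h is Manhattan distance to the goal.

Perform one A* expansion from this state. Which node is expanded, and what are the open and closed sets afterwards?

step 1: expand (5,1) (f=4, h=3) → closed; open now [(4,0) g=1 f=6, (4,1) g=2 f=6, (5,2) g=2 f=4, (6,0) g=1 f=4, (6,1) g=2 f=4]

expanded=(5,1); open=[(4,0) g=1 f=6, (4,1) g=2 f=6, (5,2) g=2 f=4, (6,0) g=1 f=4, (6,1) g=2 f=4]; closed=[(5,0), (5,1)]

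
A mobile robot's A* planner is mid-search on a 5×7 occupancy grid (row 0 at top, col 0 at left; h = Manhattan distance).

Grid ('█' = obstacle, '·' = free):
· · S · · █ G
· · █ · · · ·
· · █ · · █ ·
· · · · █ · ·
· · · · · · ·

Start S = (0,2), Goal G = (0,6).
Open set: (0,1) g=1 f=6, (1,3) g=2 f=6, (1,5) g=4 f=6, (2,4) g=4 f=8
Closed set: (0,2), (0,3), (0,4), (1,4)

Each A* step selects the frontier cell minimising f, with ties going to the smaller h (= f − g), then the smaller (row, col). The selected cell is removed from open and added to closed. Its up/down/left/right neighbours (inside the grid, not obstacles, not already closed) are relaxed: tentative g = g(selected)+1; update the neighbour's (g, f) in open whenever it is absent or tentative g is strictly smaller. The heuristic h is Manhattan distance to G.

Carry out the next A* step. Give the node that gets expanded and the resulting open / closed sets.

expanded=(1,5); open=[(0,1) g=1 f=6, (1,3) g=2 f=6, (1,6) g=5 f=6, (2,4) g=4 f=8]; closed=[(0,2), (0,3), (0,4), (1,4), (1,5)]

step 1: expand (1,5) (f=6, h=2) → closed; open now [(0,1) g=1 f=6, (1,3) g=2 f=6, (1,6) g=5 f=6, (2,4) g=4 f=8]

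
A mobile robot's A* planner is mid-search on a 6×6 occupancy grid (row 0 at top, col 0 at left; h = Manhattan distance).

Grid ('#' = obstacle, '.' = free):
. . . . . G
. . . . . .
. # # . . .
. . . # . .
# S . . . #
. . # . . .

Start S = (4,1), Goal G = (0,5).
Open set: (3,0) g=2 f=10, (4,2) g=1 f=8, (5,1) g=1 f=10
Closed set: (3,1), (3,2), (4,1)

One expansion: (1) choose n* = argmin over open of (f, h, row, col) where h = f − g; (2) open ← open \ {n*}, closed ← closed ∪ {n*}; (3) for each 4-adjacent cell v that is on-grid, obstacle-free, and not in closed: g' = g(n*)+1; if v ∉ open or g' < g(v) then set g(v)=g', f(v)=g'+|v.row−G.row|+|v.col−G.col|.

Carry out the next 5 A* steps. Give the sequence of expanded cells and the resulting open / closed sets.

step 1: expand (4,2) (f=8, h=7) → closed; open now [(3,0) g=2 f=10, (4,3) g=2 f=8, (5,1) g=1 f=10]
step 2: expand (4,3) (f=8, h=6) → closed; open now [(3,0) g=2 f=10, (4,4) g=3 f=8, (5,1) g=1 f=10, (5,3) g=3 f=10]
step 3: expand (4,4) (f=8, h=5) → closed; open now [(3,0) g=2 f=10, (3,4) g=4 f=8, (5,1) g=1 f=10, (5,3) g=3 f=10, (5,4) g=4 f=10]
step 4: expand (3,4) (f=8, h=4) → closed; open now [(2,4) g=5 f=8, (3,0) g=2 f=10, (3,5) g=5 f=8, (5,1) g=1 f=10, (5,3) g=3 f=10, (5,4) g=4 f=10]
step 5: expand (2,4) (f=8, h=3) → closed; open now [(1,4) g=6 f=8, (2,3) g=6 f=10, (2,5) g=6 f=8, (3,0) g=2 f=10, (3,5) g=5 f=8, (5,1) g=1 f=10, (5,3) g=3 f=10, (5,4) g=4 f=10]

order=[(4,2) → (4,3) → (4,4) → (3,4) → (2,4)]; open=[(1,4) g=6 f=8, (2,3) g=6 f=10, (2,5) g=6 f=8, (3,0) g=2 f=10, (3,5) g=5 f=8, (5,1) g=1 f=10, (5,3) g=3 f=10, (5,4) g=4 f=10]; closed=[(2,4), (3,1), (3,2), (3,4), (4,1), (4,2), (4,3), (4,4)]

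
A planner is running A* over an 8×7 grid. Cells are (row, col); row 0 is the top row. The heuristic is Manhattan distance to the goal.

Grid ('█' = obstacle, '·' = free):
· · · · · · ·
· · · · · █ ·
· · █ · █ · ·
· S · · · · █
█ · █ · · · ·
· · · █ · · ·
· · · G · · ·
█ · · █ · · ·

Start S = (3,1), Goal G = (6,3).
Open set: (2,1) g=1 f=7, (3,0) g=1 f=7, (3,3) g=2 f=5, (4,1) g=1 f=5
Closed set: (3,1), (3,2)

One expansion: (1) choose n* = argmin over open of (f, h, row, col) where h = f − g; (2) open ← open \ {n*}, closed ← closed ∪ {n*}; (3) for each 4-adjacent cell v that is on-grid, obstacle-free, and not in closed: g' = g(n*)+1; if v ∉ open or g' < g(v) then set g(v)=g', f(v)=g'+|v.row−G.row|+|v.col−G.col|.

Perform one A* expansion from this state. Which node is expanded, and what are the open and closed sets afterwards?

expanded=(3,3); open=[(2,1) g=1 f=7, (2,3) g=3 f=7, (3,0) g=1 f=7, (3,4) g=3 f=7, (4,1) g=1 f=5, (4,3) g=3 f=5]; closed=[(3,1), (3,2), (3,3)]

step 1: expand (3,3) (f=5, h=3) → closed; open now [(2,1) g=1 f=7, (2,3) g=3 f=7, (3,0) g=1 f=7, (3,4) g=3 f=7, (4,1) g=1 f=5, (4,3) g=3 f=5]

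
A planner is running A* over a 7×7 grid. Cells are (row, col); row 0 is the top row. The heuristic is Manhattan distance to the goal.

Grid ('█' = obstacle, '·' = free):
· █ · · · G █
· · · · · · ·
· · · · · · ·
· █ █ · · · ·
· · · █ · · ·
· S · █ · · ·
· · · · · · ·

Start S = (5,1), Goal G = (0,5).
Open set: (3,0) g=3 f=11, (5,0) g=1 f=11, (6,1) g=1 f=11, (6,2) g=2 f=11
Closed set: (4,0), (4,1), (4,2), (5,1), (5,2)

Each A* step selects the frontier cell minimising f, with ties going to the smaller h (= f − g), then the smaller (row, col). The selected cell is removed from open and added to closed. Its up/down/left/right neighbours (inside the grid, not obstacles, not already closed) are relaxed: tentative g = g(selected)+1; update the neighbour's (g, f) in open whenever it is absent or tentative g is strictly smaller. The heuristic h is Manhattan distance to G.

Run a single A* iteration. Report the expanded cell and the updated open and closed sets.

step 1: expand (3,0) (f=11, h=8) → closed; open now [(2,0) g=4 f=11, (5,0) g=1 f=11, (6,1) g=1 f=11, (6,2) g=2 f=11]

expanded=(3,0); open=[(2,0) g=4 f=11, (5,0) g=1 f=11, (6,1) g=1 f=11, (6,2) g=2 f=11]; closed=[(3,0), (4,0), (4,1), (4,2), (5,1), (5,2)]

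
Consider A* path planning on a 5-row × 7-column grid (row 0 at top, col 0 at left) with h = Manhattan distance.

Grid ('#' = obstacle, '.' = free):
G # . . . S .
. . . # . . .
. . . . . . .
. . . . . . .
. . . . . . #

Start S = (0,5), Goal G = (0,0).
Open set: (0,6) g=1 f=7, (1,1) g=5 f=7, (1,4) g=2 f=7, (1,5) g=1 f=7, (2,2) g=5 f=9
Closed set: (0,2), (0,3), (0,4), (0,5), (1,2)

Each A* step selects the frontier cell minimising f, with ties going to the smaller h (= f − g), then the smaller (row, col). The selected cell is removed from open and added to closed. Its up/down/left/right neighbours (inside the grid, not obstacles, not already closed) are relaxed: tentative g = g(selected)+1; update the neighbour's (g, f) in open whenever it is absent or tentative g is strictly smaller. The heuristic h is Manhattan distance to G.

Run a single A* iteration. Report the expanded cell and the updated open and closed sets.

step 1: expand (1,1) (f=7, h=2) → closed; open now [(0,6) g=1 f=7, (1,0) g=6 f=7, (1,4) g=2 f=7, (1,5) g=1 f=7, (2,1) g=6 f=9, (2,2) g=5 f=9]

expanded=(1,1); open=[(0,6) g=1 f=7, (1,0) g=6 f=7, (1,4) g=2 f=7, (1,5) g=1 f=7, (2,1) g=6 f=9, (2,2) g=5 f=9]; closed=[(0,2), (0,3), (0,4), (0,5), (1,1), (1,2)]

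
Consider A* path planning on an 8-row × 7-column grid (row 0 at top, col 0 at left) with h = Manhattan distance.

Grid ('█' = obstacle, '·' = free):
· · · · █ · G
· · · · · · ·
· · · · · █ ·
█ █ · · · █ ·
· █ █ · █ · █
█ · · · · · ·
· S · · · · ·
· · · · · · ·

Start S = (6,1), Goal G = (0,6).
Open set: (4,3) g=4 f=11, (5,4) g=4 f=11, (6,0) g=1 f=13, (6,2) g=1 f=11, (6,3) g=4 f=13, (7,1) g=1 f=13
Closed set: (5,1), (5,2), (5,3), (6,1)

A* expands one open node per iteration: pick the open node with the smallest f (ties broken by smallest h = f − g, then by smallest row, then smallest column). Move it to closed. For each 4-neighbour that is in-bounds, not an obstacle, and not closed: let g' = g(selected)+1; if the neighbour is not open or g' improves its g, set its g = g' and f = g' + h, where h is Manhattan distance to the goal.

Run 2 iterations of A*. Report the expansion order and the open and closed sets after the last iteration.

step 1: expand (4,3) (f=11, h=7) → closed; open now [(3,3) g=5 f=11, (5,4) g=4 f=11, (6,0) g=1 f=13, (6,2) g=1 f=11, (6,3) g=4 f=13, (7,1) g=1 f=13]
step 2: expand (3,3) (f=11, h=6) → closed; open now [(2,3) g=6 f=11, (3,2) g=6 f=13, (3,4) g=6 f=11, (5,4) g=4 f=11, (6,0) g=1 f=13, (6,2) g=1 f=11, (6,3) g=4 f=13, (7,1) g=1 f=13]

order=[(4,3) → (3,3)]; open=[(2,3) g=6 f=11, (3,2) g=6 f=13, (3,4) g=6 f=11, (5,4) g=4 f=11, (6,0) g=1 f=13, (6,2) g=1 f=11, (6,3) g=4 f=13, (7,1) g=1 f=13]; closed=[(3,3), (4,3), (5,1), (5,2), (5,3), (6,1)]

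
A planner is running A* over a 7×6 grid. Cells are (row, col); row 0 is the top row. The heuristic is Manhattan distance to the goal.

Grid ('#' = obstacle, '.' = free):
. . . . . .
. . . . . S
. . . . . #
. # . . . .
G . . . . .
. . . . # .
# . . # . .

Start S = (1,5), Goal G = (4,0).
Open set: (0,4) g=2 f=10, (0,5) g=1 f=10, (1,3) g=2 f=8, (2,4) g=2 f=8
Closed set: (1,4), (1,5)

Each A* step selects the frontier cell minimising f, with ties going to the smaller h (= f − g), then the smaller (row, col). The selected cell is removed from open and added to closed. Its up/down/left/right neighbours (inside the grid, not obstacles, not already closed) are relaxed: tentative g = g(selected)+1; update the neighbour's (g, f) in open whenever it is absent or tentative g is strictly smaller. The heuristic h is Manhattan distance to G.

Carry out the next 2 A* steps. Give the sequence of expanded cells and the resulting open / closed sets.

step 1: expand (1,3) (f=8, h=6) → closed; open now [(0,3) g=3 f=10, (0,4) g=2 f=10, (0,5) g=1 f=10, (1,2) g=3 f=8, (2,3) g=3 f=8, (2,4) g=2 f=8]
step 2: expand (1,2) (f=8, h=5) → closed; open now [(0,2) g=4 f=10, (0,3) g=3 f=10, (0,4) g=2 f=10, (0,5) g=1 f=10, (1,1) g=4 f=8, (2,2) g=4 f=8, (2,3) g=3 f=8, (2,4) g=2 f=8]

order=[(1,3) → (1,2)]; open=[(0,2) g=4 f=10, (0,3) g=3 f=10, (0,4) g=2 f=10, (0,5) g=1 f=10, (1,1) g=4 f=8, (2,2) g=4 f=8, (2,3) g=3 f=8, (2,4) g=2 f=8]; closed=[(1,2), (1,3), (1,4), (1,5)]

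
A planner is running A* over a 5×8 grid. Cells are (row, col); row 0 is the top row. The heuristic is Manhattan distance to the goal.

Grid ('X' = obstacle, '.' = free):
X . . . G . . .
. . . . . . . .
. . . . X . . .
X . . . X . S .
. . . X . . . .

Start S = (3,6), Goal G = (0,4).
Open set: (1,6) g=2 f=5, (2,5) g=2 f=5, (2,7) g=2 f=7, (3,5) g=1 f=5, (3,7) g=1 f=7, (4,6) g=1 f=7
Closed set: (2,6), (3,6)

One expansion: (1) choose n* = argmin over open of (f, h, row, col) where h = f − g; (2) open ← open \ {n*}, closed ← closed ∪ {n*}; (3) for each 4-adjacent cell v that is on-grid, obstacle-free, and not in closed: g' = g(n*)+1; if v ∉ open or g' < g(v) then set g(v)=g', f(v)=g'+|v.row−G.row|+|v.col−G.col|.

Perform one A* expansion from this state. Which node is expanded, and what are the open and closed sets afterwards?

step 1: expand (1,6) (f=5, h=3) → closed; open now [(0,6) g=3 f=5, (1,5) g=3 f=5, (1,7) g=3 f=7, (2,5) g=2 f=5, (2,7) g=2 f=7, (3,5) g=1 f=5, (3,7) g=1 f=7, (4,6) g=1 f=7]

expanded=(1,6); open=[(0,6) g=3 f=5, (1,5) g=3 f=5, (1,7) g=3 f=7, (2,5) g=2 f=5, (2,7) g=2 f=7, (3,5) g=1 f=5, (3,7) g=1 f=7, (4,6) g=1 f=7]; closed=[(1,6), (2,6), (3,6)]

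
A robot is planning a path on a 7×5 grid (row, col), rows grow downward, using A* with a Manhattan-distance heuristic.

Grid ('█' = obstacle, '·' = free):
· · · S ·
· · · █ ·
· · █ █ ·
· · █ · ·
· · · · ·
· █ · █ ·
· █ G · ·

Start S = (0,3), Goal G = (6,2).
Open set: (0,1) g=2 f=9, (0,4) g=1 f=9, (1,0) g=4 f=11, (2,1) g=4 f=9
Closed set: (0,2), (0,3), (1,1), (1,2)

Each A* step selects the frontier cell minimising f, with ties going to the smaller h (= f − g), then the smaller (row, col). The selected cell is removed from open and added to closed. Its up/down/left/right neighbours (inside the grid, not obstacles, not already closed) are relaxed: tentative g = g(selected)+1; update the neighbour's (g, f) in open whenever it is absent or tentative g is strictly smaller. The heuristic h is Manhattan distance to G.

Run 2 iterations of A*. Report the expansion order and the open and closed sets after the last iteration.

step 1: expand (2,1) (f=9, h=5) → closed; open now [(0,1) g=2 f=9, (0,4) g=1 f=9, (1,0) g=4 f=11, (2,0) g=5 f=11, (3,1) g=5 f=9]
step 2: expand (3,1) (f=9, h=4) → closed; open now [(0,1) g=2 f=9, (0,4) g=1 f=9, (1,0) g=4 f=11, (2,0) g=5 f=11, (3,0) g=6 f=11, (4,1) g=6 f=9]

order=[(2,1) → (3,1)]; open=[(0,1) g=2 f=9, (0,4) g=1 f=9, (1,0) g=4 f=11, (2,0) g=5 f=11, (3,0) g=6 f=11, (4,1) g=6 f=9]; closed=[(0,2), (0,3), (1,1), (1,2), (2,1), (3,1)]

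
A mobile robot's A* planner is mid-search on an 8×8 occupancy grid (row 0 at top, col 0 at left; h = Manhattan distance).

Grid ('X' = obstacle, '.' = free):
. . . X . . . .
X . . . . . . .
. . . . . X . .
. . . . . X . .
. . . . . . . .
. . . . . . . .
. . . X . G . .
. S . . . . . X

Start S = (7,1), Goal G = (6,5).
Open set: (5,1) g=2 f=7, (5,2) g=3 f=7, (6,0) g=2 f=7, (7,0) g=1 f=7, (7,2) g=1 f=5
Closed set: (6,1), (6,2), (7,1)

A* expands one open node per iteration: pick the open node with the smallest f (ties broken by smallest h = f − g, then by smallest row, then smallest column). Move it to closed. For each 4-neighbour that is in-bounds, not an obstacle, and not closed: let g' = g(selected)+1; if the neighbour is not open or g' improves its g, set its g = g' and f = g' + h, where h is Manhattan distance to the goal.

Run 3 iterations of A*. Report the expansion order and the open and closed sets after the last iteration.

step 1: expand (7,2) (f=5, h=4) → closed; open now [(5,1) g=2 f=7, (5,2) g=3 f=7, (6,0) g=2 f=7, (7,0) g=1 f=7, (7,3) g=2 f=5]
step 2: expand (7,3) (f=5, h=3) → closed; open now [(5,1) g=2 f=7, (5,2) g=3 f=7, (6,0) g=2 f=7, (7,0) g=1 f=7, (7,4) g=3 f=5]
step 3: expand (7,4) (f=5, h=2) → closed; open now [(5,1) g=2 f=7, (5,2) g=3 f=7, (6,0) g=2 f=7, (6,4) g=4 f=5, (7,0) g=1 f=7, (7,5) g=4 f=5]

order=[(7,2) → (7,3) → (7,4)]; open=[(5,1) g=2 f=7, (5,2) g=3 f=7, (6,0) g=2 f=7, (6,4) g=4 f=5, (7,0) g=1 f=7, (7,5) g=4 f=5]; closed=[(6,1), (6,2), (7,1), (7,2), (7,3), (7,4)]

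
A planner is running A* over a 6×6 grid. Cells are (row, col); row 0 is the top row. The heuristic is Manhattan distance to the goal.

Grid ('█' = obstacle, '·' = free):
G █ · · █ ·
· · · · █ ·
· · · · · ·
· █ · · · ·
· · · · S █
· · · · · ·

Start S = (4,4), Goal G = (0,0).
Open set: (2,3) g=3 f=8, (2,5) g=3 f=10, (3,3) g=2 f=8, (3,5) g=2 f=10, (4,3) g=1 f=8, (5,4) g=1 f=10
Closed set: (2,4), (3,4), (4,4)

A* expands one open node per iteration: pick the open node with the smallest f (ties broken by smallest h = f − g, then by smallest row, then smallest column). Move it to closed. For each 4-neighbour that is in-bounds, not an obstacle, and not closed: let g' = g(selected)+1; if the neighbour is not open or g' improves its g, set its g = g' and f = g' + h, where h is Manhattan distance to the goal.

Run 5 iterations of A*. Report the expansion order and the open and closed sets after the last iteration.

step 1: expand (2,3) (f=8, h=5) → closed; open now [(1,3) g=4 f=8, (2,2) g=4 f=8, (2,5) g=3 f=10, (3,3) g=2 f=8, (3,5) g=2 f=10, (4,3) g=1 f=8, (5,4) g=1 f=10]
step 2: expand (1,3) (f=8, h=4) → closed; open now [(0,3) g=5 f=8, (1,2) g=5 f=8, (2,2) g=4 f=8, (2,5) g=3 f=10, (3,3) g=2 f=8, (3,5) g=2 f=10, (4,3) g=1 f=8, (5,4) g=1 f=10]
step 3: expand (0,3) (f=8, h=3) → closed; open now [(0,2) g=6 f=8, (1,2) g=5 f=8, (2,2) g=4 f=8, (2,5) g=3 f=10, (3,3) g=2 f=8, (3,5) g=2 f=10, (4,3) g=1 f=8, (5,4) g=1 f=10]
step 4: expand (0,2) (f=8, h=2) → closed; open now [(1,2) g=5 f=8, (2,2) g=4 f=8, (2,5) g=3 f=10, (3,3) g=2 f=8, (3,5) g=2 f=10, (4,3) g=1 f=8, (5,4) g=1 f=10]
step 5: expand (1,2) (f=8, h=3) → closed; open now [(1,1) g=6 f=8, (2,2) g=4 f=8, (2,5) g=3 f=10, (3,3) g=2 f=8, (3,5) g=2 f=10, (4,3) g=1 f=8, (5,4) g=1 f=10]

order=[(2,3) → (1,3) → (0,3) → (0,2) → (1,2)]; open=[(1,1) g=6 f=8, (2,2) g=4 f=8, (2,5) g=3 f=10, (3,3) g=2 f=8, (3,5) g=2 f=10, (4,3) g=1 f=8, (5,4) g=1 f=10]; closed=[(0,2), (0,3), (1,2), (1,3), (2,3), (2,4), (3,4), (4,4)]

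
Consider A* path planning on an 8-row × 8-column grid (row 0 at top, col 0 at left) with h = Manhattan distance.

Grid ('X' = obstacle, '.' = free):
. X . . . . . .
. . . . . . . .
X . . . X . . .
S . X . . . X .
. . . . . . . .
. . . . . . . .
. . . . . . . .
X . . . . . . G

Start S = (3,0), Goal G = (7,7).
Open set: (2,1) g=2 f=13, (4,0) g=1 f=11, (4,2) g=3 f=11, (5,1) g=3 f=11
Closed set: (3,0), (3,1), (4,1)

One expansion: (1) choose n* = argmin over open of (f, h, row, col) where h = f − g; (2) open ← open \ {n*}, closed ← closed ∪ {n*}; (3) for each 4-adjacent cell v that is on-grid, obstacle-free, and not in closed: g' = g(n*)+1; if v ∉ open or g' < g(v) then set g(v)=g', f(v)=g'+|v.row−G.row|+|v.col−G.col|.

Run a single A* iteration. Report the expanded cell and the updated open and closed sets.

step 1: expand (4,2) (f=11, h=8) → closed; open now [(2,1) g=2 f=13, (4,0) g=1 f=11, (4,3) g=4 f=11, (5,1) g=3 f=11, (5,2) g=4 f=11]

expanded=(4,2); open=[(2,1) g=2 f=13, (4,0) g=1 f=11, (4,3) g=4 f=11, (5,1) g=3 f=11, (5,2) g=4 f=11]; closed=[(3,0), (3,1), (4,1), (4,2)]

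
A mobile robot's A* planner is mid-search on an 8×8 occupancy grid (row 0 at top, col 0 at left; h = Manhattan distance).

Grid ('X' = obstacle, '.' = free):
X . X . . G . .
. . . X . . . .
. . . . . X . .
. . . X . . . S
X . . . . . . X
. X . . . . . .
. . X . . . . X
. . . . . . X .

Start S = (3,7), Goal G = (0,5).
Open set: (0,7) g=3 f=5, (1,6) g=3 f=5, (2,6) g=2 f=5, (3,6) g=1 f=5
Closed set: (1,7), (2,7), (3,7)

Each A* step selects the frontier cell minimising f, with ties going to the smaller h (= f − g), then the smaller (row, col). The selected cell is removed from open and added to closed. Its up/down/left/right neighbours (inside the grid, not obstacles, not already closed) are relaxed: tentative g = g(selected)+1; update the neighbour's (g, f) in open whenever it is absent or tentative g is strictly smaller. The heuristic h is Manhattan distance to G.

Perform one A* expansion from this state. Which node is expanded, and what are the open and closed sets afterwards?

step 1: expand (0,7) (f=5, h=2) → closed; open now [(0,6) g=4 f=5, (1,6) g=3 f=5, (2,6) g=2 f=5, (3,6) g=1 f=5]

expanded=(0,7); open=[(0,6) g=4 f=5, (1,6) g=3 f=5, (2,6) g=2 f=5, (3,6) g=1 f=5]; closed=[(0,7), (1,7), (2,7), (3,7)]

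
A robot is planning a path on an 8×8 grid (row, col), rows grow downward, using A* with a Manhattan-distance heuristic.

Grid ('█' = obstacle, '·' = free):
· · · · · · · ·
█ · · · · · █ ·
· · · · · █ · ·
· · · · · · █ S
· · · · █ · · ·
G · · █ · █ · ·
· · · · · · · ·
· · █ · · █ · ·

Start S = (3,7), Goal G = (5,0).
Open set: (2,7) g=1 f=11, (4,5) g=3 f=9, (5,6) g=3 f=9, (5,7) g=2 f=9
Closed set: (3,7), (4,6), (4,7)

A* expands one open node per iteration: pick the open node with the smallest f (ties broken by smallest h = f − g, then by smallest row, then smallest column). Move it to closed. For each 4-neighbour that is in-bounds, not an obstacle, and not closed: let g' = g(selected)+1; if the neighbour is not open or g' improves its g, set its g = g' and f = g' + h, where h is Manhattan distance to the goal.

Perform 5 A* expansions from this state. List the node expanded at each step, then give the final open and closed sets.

step 1: expand (4,5) (f=9, h=6) → closed; open now [(2,7) g=1 f=11, (3,5) g=4 f=11, (5,6) g=3 f=9, (5,7) g=2 f=9]
step 2: expand (5,6) (f=9, h=6) → closed; open now [(2,7) g=1 f=11, (3,5) g=4 f=11, (5,7) g=2 f=9, (6,6) g=4 f=11]
step 3: expand (5,7) (f=9, h=7) → closed; open now [(2,7) g=1 f=11, (3,5) g=4 f=11, (6,6) g=4 f=11, (6,7) g=3 f=11]
step 4: expand (3,5) (f=11, h=7) → closed; open now [(2,7) g=1 f=11, (3,4) g=5 f=11, (6,6) g=4 f=11, (6,7) g=3 f=11]
step 5: expand (3,4) (f=11, h=6) → closed; open now [(2,4) g=6 f=13, (2,7) g=1 f=11, (3,3) g=6 f=11, (6,6) g=4 f=11, (6,7) g=3 f=11]

order=[(4,5) → (5,6) → (5,7) → (3,5) → (3,4)]; open=[(2,4) g=6 f=13, (2,7) g=1 f=11, (3,3) g=6 f=11, (6,6) g=4 f=11, (6,7) g=3 f=11]; closed=[(3,4), (3,5), (3,7), (4,5), (4,6), (4,7), (5,6), (5,7)]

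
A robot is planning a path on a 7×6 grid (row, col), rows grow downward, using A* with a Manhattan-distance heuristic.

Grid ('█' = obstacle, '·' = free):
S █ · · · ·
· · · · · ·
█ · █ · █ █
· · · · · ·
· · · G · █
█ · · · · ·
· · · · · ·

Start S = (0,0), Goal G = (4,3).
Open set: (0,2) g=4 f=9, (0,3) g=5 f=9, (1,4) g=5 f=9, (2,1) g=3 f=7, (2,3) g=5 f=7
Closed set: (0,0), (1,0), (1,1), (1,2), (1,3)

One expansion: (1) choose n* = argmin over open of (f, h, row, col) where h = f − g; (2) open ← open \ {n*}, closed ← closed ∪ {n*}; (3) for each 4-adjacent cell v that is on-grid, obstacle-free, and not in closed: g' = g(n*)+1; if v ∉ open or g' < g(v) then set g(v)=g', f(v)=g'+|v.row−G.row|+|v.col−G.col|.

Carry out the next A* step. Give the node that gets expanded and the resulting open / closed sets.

step 1: expand (2,3) (f=7, h=2) → closed; open now [(0,2) g=4 f=9, (0,3) g=5 f=9, (1,4) g=5 f=9, (2,1) g=3 f=7, (3,3) g=6 f=7]

expanded=(2,3); open=[(0,2) g=4 f=9, (0,3) g=5 f=9, (1,4) g=5 f=9, (2,1) g=3 f=7, (3,3) g=6 f=7]; closed=[(0,0), (1,0), (1,1), (1,2), (1,3), (2,3)]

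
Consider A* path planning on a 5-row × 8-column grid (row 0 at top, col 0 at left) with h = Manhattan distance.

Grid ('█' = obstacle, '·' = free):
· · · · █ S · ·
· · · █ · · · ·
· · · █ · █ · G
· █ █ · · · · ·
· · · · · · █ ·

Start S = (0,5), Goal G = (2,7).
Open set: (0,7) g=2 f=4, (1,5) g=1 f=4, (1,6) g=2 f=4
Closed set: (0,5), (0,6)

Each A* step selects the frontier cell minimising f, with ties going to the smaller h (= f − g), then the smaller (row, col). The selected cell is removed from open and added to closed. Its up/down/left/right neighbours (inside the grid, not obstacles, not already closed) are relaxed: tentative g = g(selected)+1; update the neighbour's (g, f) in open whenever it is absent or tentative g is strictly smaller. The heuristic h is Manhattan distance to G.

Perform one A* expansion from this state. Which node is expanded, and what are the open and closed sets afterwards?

step 1: expand (0,7) (f=4, h=2) → closed; open now [(1,5) g=1 f=4, (1,6) g=2 f=4, (1,7) g=3 f=4]

expanded=(0,7); open=[(1,5) g=1 f=4, (1,6) g=2 f=4, (1,7) g=3 f=4]; closed=[(0,5), (0,6), (0,7)]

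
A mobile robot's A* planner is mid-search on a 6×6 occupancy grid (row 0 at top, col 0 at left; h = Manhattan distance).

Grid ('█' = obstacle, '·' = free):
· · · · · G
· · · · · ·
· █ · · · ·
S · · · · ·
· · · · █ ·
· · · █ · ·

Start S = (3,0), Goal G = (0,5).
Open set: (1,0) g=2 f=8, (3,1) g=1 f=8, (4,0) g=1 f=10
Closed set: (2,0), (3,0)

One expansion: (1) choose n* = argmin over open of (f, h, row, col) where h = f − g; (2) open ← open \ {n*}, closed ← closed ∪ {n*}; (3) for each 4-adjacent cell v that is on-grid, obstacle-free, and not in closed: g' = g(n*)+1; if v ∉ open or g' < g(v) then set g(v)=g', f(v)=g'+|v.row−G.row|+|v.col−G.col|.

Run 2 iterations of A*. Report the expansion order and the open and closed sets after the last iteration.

step 1: expand (1,0) (f=8, h=6) → closed; open now [(0,0) g=3 f=8, (1,1) g=3 f=8, (3,1) g=1 f=8, (4,0) g=1 f=10]
step 2: expand (0,0) (f=8, h=5) → closed; open now [(0,1) g=4 f=8, (1,1) g=3 f=8, (3,1) g=1 f=8, (4,0) g=1 f=10]

order=[(1,0) → (0,0)]; open=[(0,1) g=4 f=8, (1,1) g=3 f=8, (3,1) g=1 f=8, (4,0) g=1 f=10]; closed=[(0,0), (1,0), (2,0), (3,0)]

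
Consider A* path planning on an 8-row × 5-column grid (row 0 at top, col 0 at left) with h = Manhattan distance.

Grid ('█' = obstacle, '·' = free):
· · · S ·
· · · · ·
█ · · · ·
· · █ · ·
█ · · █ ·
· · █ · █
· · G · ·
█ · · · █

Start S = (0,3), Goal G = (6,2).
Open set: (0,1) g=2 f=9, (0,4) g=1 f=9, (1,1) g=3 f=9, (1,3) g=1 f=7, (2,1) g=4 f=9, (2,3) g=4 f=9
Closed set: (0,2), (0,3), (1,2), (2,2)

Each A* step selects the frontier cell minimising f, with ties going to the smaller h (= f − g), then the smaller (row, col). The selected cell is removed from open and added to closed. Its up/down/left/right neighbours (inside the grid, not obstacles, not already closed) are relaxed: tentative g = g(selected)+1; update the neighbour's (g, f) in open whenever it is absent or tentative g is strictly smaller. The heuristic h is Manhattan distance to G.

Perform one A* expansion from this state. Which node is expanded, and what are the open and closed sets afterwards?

step 1: expand (1,3) (f=7, h=6) → closed; open now [(0,1) g=2 f=9, (0,4) g=1 f=9, (1,1) g=3 f=9, (1,4) g=2 f=9, (2,1) g=4 f=9, (2,3) g=2 f=7]

expanded=(1,3); open=[(0,1) g=2 f=9, (0,4) g=1 f=9, (1,1) g=3 f=9, (1,4) g=2 f=9, (2,1) g=4 f=9, (2,3) g=2 f=7]; closed=[(0,2), (0,3), (1,2), (1,3), (2,2)]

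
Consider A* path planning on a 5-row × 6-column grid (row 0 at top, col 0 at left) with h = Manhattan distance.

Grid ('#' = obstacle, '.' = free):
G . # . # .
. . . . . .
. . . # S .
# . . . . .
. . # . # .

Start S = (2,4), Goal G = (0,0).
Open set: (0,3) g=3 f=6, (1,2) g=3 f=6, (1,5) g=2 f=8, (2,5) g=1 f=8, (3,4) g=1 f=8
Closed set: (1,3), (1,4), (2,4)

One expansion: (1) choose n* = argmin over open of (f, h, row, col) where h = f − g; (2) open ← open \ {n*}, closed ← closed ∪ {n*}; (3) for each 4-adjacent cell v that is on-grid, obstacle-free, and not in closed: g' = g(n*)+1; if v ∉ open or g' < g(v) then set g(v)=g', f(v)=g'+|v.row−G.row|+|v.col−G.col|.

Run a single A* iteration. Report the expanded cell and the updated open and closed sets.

step 1: expand (0,3) (f=6, h=3) → closed; open now [(1,2) g=3 f=6, (1,5) g=2 f=8, (2,5) g=1 f=8, (3,4) g=1 f=8]

expanded=(0,3); open=[(1,2) g=3 f=6, (1,5) g=2 f=8, (2,5) g=1 f=8, (3,4) g=1 f=8]; closed=[(0,3), (1,3), (1,4), (2,4)]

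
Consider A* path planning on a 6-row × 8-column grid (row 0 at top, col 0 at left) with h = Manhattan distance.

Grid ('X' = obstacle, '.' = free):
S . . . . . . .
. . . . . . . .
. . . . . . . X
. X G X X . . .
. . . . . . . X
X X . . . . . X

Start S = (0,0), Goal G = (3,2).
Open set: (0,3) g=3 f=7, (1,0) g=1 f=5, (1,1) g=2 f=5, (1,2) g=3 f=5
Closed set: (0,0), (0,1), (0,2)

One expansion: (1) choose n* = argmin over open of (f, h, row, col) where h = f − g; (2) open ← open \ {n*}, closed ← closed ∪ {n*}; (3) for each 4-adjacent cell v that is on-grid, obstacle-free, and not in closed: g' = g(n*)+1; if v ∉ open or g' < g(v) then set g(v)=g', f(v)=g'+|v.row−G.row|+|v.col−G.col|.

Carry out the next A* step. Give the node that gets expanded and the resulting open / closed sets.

step 1: expand (1,2) (f=5, h=2) → closed; open now [(0,3) g=3 f=7, (1,0) g=1 f=5, (1,1) g=2 f=5, (1,3) g=4 f=7, (2,2) g=4 f=5]

expanded=(1,2); open=[(0,3) g=3 f=7, (1,0) g=1 f=5, (1,1) g=2 f=5, (1,3) g=4 f=7, (2,2) g=4 f=5]; closed=[(0,0), (0,1), (0,2), (1,2)]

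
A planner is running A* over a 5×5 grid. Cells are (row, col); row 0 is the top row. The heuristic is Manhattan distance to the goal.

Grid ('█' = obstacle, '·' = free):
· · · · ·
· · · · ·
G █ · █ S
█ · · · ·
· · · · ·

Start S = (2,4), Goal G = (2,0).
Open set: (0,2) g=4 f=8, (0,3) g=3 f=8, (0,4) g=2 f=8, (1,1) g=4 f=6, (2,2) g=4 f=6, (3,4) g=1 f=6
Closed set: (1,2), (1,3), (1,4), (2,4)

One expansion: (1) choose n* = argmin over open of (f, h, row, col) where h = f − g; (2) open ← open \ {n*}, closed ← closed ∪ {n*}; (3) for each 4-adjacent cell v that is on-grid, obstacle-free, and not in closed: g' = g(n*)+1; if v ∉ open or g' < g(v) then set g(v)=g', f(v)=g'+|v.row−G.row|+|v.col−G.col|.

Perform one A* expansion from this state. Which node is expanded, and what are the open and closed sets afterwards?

expanded=(1,1); open=[(0,1) g=5 f=8, (0,2) g=4 f=8, (0,3) g=3 f=8, (0,4) g=2 f=8, (1,0) g=5 f=6, (2,2) g=4 f=6, (3,4) g=1 f=6]; closed=[(1,1), (1,2), (1,3), (1,4), (2,4)]

step 1: expand (1,1) (f=6, h=2) → closed; open now [(0,1) g=5 f=8, (0,2) g=4 f=8, (0,3) g=3 f=8, (0,4) g=2 f=8, (1,0) g=5 f=6, (2,2) g=4 f=6, (3,4) g=1 f=6]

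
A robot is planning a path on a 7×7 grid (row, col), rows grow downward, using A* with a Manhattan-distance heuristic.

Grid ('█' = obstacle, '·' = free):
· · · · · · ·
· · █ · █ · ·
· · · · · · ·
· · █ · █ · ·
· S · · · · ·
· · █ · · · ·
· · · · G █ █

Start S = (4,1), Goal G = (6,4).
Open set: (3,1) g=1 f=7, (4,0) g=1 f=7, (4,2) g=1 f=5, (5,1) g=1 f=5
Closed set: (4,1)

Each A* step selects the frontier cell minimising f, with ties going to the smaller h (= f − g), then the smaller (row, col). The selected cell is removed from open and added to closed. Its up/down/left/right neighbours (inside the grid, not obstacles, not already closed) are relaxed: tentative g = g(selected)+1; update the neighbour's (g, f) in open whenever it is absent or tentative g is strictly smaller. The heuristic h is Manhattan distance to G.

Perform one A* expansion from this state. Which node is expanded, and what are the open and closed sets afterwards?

step 1: expand (4,2) (f=5, h=4) → closed; open now [(3,1) g=1 f=7, (4,0) g=1 f=7, (4,3) g=2 f=5, (5,1) g=1 f=5]

expanded=(4,2); open=[(3,1) g=1 f=7, (4,0) g=1 f=7, (4,3) g=2 f=5, (5,1) g=1 f=5]; closed=[(4,1), (4,2)]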